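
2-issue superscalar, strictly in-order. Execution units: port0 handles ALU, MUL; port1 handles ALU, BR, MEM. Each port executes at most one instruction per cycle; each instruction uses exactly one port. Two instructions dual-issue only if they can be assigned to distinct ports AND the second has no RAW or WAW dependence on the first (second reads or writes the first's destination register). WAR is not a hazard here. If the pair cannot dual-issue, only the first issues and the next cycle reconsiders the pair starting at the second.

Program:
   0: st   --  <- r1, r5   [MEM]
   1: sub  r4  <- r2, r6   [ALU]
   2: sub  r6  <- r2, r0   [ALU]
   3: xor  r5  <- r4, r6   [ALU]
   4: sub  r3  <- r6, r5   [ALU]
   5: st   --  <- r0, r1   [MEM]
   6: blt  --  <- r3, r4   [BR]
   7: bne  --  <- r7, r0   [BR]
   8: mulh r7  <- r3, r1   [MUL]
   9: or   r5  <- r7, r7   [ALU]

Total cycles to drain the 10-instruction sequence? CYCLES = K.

CYCLES = 7

[0] i0,i1  st.MEM;sub.ALU  -- dual
[1] i2  sub.ALU  -- RAW r6
[2] i3  xor.ALU  -- RAW r5
[3] i4,i5  sub.ALU;st.MEM  -- dual
[4] i6  blt.BR  -- no-port BR/BR
[5] i7,i8  bne.BR;mulh.MUL  -- dual
[6] i9  or.ALU  -- tail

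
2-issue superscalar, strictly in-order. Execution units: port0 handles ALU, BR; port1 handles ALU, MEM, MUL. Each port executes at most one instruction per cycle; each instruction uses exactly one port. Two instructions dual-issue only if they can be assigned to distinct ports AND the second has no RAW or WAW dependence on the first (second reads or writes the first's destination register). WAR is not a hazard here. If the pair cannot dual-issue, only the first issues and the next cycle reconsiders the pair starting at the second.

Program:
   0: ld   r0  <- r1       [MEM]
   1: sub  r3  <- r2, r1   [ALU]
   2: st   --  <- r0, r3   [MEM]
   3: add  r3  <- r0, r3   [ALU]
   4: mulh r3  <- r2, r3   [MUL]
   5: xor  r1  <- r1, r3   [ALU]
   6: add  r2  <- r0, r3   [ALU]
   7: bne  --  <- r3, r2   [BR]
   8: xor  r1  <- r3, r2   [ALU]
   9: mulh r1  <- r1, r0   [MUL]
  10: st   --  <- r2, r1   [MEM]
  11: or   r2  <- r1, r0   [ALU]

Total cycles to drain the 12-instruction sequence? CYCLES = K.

CYCLES = 7

#0 head=0: ld+sub i0,i1 2-wide
#1 head=2: st+add i2,i3 2-wide
#2 head=4: mulh i4 RAW r3
#3 head=5: xor+add i5,i6 2-wide
#4 head=7: bne+xor i7,i8 2-wide
#5 head=9: mulh i9 no-port MUL/MEM
#6 head=10: st+or i10,i11 2-wide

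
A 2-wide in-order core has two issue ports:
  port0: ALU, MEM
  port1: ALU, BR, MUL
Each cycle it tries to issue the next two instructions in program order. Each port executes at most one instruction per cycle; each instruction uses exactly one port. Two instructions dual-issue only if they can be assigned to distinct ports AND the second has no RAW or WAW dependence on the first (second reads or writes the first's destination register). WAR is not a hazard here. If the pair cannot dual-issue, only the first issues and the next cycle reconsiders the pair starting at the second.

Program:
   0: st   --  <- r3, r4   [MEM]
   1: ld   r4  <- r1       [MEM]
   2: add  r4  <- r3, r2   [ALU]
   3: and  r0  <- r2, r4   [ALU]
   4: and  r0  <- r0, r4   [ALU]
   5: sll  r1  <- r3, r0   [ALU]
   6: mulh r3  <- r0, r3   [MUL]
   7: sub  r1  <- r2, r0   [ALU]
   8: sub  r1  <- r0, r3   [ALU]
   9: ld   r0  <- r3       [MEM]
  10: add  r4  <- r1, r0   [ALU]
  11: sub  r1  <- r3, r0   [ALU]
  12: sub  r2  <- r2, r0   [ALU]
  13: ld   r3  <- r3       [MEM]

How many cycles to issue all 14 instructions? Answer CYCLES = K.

#0 head=0: st i0 no-port MEM/MEM
#1 head=1: ld i1 WAW r4
#2 head=2: add i2 RAW r4
#3 head=3: and i3 RAW+WAW r0
#4 head=4: and i4 RAW r0
#5 head=5: sll;mulh i5+i6 2-wide
#6 head=7: sub i7 WAW r1
#7 head=8: sub;ld i8+i9 2-wide
#8 head=10: add;sub i10+i11 2-wide
#9 head=12: sub;ld i12+i13 2-wide

CYCLES = 10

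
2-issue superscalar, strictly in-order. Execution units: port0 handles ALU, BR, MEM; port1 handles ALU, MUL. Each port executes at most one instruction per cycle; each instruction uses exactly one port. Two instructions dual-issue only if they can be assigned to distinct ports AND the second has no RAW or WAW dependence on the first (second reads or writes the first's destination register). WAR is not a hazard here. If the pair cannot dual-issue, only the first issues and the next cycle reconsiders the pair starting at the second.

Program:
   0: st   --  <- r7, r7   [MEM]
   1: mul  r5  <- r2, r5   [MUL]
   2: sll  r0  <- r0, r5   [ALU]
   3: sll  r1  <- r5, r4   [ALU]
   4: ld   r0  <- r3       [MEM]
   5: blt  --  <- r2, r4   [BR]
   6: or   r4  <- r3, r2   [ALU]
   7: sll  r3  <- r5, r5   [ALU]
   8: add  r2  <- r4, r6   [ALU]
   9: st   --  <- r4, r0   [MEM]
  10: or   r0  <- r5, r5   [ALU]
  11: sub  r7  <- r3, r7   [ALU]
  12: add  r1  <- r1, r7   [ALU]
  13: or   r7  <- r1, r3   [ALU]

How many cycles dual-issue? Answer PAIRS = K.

PAIRS = 5

  cy0 -> i0/i1 (st+mul) dual
  cy1 -> i2/i3 (sll+sll) dual
  cy2 -> i4 (ld) no-port MEM/BR
  cy3 -> i5/i6 (blt+or) dual
  cy4 -> i7/i8 (sll+add) dual
  cy5 -> i9/i10 (st+or) dual
  cy6 -> i11 (sub) RAW r7
  cy7 -> i12 (add) RAW r1
  cy8 -> i13 (or) tail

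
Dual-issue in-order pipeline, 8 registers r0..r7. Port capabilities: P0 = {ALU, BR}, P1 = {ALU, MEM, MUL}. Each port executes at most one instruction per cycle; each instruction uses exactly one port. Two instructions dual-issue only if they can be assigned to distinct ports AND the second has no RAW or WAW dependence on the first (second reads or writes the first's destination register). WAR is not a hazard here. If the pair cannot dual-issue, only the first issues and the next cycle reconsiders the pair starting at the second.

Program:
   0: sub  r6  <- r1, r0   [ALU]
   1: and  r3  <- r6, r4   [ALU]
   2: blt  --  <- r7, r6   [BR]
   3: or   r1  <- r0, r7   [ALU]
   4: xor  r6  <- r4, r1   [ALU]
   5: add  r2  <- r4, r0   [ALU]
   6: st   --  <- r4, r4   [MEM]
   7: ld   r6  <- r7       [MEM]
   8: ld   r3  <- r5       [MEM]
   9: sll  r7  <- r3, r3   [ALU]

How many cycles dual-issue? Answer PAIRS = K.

PAIRS = 2

0. sub.ALU @i0  | RAW r6
1. and.ALU/blt.BR @i1/i2  | pair
2. or.ALU @i3  | RAW r1
3. xor.ALU/add.ALU @i4/i5  | pair
4. st.MEM @i6  | no-port MEM/MEM
5. ld.MEM @i7  | no-port MEM/MEM
6. ld.MEM @i8  | RAW r3
7. sll.ALU @i9  | tail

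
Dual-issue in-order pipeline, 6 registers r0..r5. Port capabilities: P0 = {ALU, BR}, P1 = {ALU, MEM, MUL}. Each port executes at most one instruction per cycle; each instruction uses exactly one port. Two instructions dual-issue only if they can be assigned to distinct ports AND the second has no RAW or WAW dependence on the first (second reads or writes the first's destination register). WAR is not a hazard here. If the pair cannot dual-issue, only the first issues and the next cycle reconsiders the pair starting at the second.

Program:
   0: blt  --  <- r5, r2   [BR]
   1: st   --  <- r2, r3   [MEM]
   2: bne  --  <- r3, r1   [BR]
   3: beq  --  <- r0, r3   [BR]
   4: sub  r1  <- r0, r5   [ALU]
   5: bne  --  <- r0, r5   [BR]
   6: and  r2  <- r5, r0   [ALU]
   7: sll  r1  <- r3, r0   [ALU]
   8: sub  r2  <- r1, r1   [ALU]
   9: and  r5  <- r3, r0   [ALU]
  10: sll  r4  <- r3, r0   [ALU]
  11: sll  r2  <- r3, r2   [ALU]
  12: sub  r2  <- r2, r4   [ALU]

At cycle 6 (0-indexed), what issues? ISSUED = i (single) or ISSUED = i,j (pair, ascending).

t=0 i0/i1:blt st ; pair
t=1 i2:bne ; no-port BR/BR
t=2 i3/i4:beq sub ; pair
t=3 i5/i6:bne and ; pair
t=4 i7:sll ; RAW r1
t=5 i8/i9:sub and ; pair
t=6 i10/i11:sll sll ; pair
t=7 i12:sub ; tail

ISSUED = 10,11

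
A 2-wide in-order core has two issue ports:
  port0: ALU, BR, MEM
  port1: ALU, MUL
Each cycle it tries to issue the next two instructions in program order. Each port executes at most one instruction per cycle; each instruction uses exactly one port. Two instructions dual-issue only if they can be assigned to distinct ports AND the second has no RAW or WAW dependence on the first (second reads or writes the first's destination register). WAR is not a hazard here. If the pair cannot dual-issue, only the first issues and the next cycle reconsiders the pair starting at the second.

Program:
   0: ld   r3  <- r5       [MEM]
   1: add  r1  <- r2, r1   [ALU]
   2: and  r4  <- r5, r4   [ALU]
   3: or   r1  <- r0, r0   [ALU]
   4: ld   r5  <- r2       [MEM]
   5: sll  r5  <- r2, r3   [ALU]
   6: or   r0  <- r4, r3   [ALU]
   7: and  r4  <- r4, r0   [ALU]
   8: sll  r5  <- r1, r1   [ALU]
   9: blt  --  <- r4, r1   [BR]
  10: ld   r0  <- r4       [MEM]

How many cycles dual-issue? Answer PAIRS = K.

PAIRS = 4

  cy0 -> i0+i1 (ld/add) 2-wide
  cy1 -> i2+i3 (and/or) 2-wide
  cy2 -> i4 (ld) WAW r5
  cy3 -> i5+i6 (sll/or) 2-wide
  cy4 -> i7+i8 (and/sll) 2-wide
  cy5 -> i9 (blt) no-port BR/MEM
  cy6 -> i10 (ld) tail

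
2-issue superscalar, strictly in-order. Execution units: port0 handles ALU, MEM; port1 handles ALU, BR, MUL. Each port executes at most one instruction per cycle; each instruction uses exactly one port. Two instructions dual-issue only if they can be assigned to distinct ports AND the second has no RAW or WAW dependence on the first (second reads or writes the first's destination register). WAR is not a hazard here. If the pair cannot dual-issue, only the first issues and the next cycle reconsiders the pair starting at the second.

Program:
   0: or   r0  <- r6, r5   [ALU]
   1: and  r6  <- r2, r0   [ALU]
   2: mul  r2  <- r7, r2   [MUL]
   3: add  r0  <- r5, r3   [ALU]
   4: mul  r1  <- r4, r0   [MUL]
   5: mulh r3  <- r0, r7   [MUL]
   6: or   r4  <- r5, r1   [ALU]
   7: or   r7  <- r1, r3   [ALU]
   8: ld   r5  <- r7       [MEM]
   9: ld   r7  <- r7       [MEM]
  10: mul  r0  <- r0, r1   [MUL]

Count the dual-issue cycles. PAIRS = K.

PAIRS = 3

#0 head=0: or i0 RAW r0
#1 head=1: and/mul i1/i2 pair
#2 head=3: add i3 RAW r0
#3 head=4: mul i4 no-port MUL/MUL
#4 head=5: mulh/or i5/i6 pair
#5 head=7: or i7 RAW r7
#6 head=8: ld i8 no-port MEM/MEM
#7 head=9: ld/mul i9/i10 pair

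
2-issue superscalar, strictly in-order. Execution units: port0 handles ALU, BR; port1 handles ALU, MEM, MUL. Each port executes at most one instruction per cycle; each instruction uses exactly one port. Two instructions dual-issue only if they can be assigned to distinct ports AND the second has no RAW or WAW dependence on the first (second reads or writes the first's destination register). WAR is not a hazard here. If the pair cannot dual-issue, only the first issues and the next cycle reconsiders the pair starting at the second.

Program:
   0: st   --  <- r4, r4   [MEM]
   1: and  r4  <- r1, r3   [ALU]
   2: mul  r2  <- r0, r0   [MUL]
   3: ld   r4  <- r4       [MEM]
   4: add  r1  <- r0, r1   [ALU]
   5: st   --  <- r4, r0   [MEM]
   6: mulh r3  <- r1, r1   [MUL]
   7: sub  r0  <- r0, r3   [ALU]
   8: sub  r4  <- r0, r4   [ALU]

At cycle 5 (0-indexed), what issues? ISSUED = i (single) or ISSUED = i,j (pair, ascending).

ISSUED = 7

[0] i0,i1  st and  -- pair
[1] i2  mul  -- no-port MUL/MEM
[2] i3,i4  ld add  -- pair
[3] i5  st  -- no-port MEM/MUL
[4] i6  mulh  -- RAW r3
[5] i7  sub  -- RAW r0
[6] i8  sub  -- tail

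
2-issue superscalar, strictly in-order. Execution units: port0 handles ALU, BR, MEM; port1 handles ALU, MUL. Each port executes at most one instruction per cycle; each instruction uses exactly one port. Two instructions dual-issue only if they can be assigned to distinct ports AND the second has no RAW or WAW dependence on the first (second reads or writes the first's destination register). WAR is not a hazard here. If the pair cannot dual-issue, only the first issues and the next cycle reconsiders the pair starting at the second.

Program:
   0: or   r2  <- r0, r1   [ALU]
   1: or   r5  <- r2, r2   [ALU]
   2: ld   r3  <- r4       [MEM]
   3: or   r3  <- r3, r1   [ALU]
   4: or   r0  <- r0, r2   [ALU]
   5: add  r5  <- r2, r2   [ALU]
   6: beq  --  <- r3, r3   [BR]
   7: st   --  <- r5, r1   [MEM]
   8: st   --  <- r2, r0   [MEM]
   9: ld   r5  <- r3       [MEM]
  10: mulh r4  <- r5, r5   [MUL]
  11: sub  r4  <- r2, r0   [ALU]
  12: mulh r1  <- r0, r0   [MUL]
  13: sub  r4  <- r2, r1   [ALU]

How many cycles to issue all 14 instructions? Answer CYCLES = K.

0. or @i0  | RAW r2
1. or;ld @i1,i2  | dual
2. or;or @i3,i4  | dual
3. add;beq @i5,i6  | dual
4. st @i7  | no-port MEM/MEM
5. st @i8  | no-port MEM/MEM
6. ld @i9  | RAW r5
7. mulh @i10  | WAW r4
8. sub;mulh @i11,i12  | dual
9. sub @i13  | tail

CYCLES = 10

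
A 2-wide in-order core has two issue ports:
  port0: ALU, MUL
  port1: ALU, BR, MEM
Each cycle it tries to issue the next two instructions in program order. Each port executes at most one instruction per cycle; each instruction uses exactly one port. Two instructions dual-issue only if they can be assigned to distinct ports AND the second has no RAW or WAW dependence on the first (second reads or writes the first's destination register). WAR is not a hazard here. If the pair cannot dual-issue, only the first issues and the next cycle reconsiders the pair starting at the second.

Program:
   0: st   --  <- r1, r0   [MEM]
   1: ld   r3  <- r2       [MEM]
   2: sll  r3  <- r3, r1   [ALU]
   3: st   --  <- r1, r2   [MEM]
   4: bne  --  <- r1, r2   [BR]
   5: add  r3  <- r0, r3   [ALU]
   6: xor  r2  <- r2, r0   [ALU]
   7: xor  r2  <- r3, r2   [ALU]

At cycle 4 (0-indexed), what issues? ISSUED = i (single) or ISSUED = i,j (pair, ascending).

ISSUED = 6

0. st @i0  | no-port MEM/MEM
1. ld @i1  | RAW+WAW r3
2. sll+st @i2,i3  | dual
3. bne+add @i4,i5  | dual
4. xor @i6  | RAW+WAW r2
5. xor @i7  | tail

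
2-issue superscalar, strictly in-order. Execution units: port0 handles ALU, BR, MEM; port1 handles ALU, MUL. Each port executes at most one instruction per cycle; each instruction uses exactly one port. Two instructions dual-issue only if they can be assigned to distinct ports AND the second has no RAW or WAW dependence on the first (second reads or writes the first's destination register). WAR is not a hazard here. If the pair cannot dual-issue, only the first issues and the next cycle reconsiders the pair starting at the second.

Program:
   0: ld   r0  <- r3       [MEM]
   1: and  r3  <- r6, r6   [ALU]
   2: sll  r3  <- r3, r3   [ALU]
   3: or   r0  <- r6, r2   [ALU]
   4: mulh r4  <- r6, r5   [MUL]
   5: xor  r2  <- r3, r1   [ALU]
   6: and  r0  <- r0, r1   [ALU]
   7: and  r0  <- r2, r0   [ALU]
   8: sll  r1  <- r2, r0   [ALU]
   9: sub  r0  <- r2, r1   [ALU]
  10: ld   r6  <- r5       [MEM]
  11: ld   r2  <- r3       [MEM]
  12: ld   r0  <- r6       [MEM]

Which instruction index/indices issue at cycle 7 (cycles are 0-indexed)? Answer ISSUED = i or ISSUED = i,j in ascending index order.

ISSUED = 11

0. ld;and @i0,i1  | dual
1. sll;or @i2,i3  | dual
2. mulh;xor @i4,i5  | dual
3. and @i6  | RAW+WAW r0
4. and @i7  | RAW r0
5. sll @i8  | RAW r1
6. sub;ld @i9,i10  | dual
7. ld @i11  | no-port MEM/MEM
8. ld @i12  | tail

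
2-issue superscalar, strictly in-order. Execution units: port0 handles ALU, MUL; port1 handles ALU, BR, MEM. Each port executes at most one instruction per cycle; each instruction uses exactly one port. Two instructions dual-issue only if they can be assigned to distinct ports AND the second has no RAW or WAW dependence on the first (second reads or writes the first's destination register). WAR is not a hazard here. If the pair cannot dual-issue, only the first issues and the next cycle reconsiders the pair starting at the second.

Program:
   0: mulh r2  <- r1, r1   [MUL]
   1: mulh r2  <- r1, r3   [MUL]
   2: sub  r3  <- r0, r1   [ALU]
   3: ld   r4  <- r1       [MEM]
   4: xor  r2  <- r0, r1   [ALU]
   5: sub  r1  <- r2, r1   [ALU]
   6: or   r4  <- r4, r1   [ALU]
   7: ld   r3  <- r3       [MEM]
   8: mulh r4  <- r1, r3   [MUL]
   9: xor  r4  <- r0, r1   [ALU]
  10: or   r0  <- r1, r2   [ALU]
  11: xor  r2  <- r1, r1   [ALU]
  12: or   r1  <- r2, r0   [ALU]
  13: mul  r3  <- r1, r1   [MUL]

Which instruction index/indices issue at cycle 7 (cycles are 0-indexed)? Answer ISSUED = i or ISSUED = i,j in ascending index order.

ISSUED = 11

0. mulh @i0  | no-port MUL/MUL
1. mulh/sub @i1+i2  | 2-wide
2. ld/xor @i3+i4  | 2-wide
3. sub @i5  | RAW r1
4. or/ld @i6+i7  | 2-wide
5. mulh @i8  | WAW r4
6. xor/or @i9+i10  | 2-wide
7. xor @i11  | RAW r2
8. or @i12  | RAW r1
9. mul @i13  | tail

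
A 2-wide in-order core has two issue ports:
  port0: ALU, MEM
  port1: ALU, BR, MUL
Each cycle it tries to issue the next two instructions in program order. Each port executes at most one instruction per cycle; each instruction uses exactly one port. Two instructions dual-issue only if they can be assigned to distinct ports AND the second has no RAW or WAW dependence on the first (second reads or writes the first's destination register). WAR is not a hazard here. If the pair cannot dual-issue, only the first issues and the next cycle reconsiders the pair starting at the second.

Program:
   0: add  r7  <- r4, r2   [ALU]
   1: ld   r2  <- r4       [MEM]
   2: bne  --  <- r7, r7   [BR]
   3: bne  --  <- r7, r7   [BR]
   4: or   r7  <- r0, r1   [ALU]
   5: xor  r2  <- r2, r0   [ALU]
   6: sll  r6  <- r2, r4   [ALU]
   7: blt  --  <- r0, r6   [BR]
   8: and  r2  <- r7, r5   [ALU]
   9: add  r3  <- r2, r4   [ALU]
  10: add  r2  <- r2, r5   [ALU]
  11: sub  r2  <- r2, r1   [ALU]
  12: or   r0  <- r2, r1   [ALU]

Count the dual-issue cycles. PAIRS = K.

PAIRS = 4

[0] i0&i1  add.ALU;ld.MEM  -- dual
[1] i2  bne.BR  -- no-port BR/BR
[2] i3&i4  bne.BR;or.ALU  -- dual
[3] i5  xor.ALU  -- RAW r2
[4] i6  sll.ALU  -- RAW r6
[5] i7&i8  blt.BR;and.ALU  -- dual
[6] i9&i10  add.ALU;add.ALU  -- dual
[7] i11  sub.ALU  -- RAW r2
[8] i12  or.ALU  -- tail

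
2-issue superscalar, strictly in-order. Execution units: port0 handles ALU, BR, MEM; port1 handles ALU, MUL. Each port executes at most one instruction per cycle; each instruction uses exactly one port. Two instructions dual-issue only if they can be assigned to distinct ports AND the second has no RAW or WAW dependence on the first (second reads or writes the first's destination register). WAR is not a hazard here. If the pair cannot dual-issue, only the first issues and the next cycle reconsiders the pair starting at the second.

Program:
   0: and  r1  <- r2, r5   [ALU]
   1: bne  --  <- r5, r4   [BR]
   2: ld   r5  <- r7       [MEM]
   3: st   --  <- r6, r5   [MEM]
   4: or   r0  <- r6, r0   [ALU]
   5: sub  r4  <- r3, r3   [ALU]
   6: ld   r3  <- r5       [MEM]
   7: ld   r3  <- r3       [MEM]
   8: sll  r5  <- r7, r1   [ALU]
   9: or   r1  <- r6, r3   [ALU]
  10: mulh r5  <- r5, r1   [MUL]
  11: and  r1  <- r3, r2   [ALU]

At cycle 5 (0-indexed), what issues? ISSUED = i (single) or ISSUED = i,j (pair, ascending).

ISSUED = 9

0. and.ALU;bne.BR @i0,i1  | pair
1. ld.MEM @i2  | no-port MEM/MEM
2. st.MEM;or.ALU @i3,i4  | pair
3. sub.ALU;ld.MEM @i5,i6  | pair
4. ld.MEM;sll.ALU @i7,i8  | pair
5. or.ALU @i9  | RAW r1
6. mulh.MUL;and.ALU @i10,i11  | pair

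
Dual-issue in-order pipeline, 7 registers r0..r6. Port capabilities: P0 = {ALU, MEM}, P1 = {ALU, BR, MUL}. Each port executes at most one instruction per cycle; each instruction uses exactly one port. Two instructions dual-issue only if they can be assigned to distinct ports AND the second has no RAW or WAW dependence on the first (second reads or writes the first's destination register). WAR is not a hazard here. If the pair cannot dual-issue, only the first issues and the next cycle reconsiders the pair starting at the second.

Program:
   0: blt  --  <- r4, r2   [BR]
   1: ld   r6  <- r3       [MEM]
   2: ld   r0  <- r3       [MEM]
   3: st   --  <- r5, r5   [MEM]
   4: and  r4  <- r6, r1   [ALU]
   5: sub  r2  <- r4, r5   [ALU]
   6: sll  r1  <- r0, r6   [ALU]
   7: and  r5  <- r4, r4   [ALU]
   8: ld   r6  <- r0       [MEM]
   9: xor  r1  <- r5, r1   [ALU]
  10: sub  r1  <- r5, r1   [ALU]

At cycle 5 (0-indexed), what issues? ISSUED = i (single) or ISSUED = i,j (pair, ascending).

#0 head=0: blt.BR/ld.MEM i0&i1 2-wide
#1 head=2: ld.MEM i2 no-port MEM/MEM
#2 head=3: st.MEM/and.ALU i3&i4 2-wide
#3 head=5: sub.ALU/sll.ALU i5&i6 2-wide
#4 head=7: and.ALU/ld.MEM i7&i8 2-wide
#5 head=9: xor.ALU i9 RAW+WAW r1
#6 head=10: sub.ALU i10 tail

ISSUED = 9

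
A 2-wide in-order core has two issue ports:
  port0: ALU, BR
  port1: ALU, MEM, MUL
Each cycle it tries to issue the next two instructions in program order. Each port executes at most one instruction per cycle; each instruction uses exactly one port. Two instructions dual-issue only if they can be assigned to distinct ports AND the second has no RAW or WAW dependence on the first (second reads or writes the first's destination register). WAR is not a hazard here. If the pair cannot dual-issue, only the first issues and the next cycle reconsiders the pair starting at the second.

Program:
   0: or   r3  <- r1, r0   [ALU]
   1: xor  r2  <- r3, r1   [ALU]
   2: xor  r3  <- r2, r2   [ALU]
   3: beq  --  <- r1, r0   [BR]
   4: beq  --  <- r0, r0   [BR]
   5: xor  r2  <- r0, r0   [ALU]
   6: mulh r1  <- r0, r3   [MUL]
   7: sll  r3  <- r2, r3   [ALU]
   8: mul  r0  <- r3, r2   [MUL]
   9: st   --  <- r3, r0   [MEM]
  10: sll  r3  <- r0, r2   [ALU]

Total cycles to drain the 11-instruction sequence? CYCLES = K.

#0 head=0: or i0 RAW r3
#1 head=1: xor i1 RAW r2
#2 head=2: xor beq i2+i3 dual
#3 head=4: beq xor i4+i5 dual
#4 head=6: mulh sll i6+i7 dual
#5 head=8: mul i8 no-port MUL/MEM
#6 head=9: st sll i9+i10 dual

CYCLES = 7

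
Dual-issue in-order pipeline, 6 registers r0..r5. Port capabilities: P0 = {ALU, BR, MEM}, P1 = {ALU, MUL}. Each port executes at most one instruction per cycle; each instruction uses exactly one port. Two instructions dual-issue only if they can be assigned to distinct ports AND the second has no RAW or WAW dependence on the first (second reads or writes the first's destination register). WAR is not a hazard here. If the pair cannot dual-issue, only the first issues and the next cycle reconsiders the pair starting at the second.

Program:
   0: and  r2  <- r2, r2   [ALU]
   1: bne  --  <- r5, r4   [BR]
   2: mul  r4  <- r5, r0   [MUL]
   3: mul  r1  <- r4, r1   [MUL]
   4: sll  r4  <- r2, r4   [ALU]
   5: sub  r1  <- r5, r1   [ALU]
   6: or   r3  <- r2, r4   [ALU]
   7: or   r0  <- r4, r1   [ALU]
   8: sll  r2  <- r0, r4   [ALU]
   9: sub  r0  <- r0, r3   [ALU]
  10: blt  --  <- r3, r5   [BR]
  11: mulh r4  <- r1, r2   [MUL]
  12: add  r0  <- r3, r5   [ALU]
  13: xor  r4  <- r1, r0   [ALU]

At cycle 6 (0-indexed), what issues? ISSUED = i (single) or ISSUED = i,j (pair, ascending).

  cy0 -> i0+i1 (and+bne) pair
  cy1 -> i2 (mul) no-port MUL/MUL
  cy2 -> i3+i4 (mul+sll) pair
  cy3 -> i5+i6 (sub+or) pair
  cy4 -> i7 (or) RAW r0
  cy5 -> i8+i9 (sll+sub) pair
  cy6 -> i10+i11 (blt+mulh) pair
  cy7 -> i12 (add) RAW r0
  cy8 -> i13 (xor) tail

ISSUED = 10,11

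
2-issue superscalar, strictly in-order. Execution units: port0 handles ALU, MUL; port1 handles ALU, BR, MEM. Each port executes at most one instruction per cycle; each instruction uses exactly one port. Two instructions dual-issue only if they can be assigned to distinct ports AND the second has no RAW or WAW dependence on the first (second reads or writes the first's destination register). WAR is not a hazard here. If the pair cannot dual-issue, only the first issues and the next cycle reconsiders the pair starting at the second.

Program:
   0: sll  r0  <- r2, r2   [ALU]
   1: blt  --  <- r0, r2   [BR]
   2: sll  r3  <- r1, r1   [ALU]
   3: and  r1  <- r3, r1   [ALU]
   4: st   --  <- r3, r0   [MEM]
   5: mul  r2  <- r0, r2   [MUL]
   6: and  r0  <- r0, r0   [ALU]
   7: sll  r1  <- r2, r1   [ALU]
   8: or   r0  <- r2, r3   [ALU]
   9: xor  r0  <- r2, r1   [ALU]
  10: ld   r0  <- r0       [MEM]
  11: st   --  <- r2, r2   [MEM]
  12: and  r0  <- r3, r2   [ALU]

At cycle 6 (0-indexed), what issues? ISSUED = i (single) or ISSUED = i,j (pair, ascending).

t=0 i0:sll.ALU ; RAW r0
t=1 i1+i2:blt.BR+sll.ALU ; 2-wide
t=2 i3+i4:and.ALU+st.MEM ; 2-wide
t=3 i5+i6:mul.MUL+and.ALU ; 2-wide
t=4 i7+i8:sll.ALU+or.ALU ; 2-wide
t=5 i9:xor.ALU ; RAW+WAW r0
t=6 i10:ld.MEM ; no-port MEM/MEM
t=7 i11+i12:st.MEM+and.ALU ; 2-wide

ISSUED = 10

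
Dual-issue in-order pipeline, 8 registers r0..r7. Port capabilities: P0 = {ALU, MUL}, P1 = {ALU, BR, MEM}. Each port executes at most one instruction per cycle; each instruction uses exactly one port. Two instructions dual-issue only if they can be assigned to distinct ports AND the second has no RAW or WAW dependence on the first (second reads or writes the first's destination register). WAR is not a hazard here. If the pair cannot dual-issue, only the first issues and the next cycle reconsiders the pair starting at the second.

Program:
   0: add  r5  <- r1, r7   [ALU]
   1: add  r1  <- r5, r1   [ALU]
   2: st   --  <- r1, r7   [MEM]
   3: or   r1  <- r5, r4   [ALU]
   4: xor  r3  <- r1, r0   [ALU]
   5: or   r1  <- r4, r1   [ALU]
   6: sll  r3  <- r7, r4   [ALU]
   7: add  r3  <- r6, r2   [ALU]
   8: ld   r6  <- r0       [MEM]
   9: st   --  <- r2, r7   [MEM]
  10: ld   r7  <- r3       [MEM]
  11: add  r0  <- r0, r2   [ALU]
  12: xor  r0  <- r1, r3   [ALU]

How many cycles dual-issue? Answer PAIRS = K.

PAIRS = 4

c0: i0 add.ALU  RAW r5
c1: i1 add.ALU  RAW r1
c2: i2+i3 st.MEM or.ALU  2-wide
c3: i4+i5 xor.ALU or.ALU  2-wide
c4: i6 sll.ALU  WAW r3
c5: i7+i8 add.ALU ld.MEM  2-wide
c6: i9 st.MEM  no-port MEM/MEM
c7: i10+i11 ld.MEM add.ALU  2-wide
c8: i12 xor.ALU  tail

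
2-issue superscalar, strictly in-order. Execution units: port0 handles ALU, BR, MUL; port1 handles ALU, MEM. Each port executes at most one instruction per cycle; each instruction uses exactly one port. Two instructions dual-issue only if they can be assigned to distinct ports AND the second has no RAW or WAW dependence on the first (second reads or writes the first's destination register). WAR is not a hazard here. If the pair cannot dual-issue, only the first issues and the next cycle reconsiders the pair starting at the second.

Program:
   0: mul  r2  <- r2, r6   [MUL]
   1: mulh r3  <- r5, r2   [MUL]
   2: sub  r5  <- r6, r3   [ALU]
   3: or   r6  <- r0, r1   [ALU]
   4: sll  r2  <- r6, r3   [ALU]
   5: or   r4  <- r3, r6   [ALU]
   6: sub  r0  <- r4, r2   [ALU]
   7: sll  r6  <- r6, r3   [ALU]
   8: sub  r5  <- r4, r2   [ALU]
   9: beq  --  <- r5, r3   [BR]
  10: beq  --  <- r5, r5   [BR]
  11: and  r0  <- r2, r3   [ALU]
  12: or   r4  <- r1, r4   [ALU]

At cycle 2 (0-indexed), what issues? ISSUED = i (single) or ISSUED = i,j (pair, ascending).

[0] i0  mul.MUL  -- no-port MUL/MUL
[1] i1  mulh.MUL  -- RAW r3
[2] i2+i3  sub.ALU+or.ALU  -- 2-wide
[3] i4+i5  sll.ALU+or.ALU  -- 2-wide
[4] i6+i7  sub.ALU+sll.ALU  -- 2-wide
[5] i8  sub.ALU  -- RAW r5
[6] i9  beq.BR  -- no-port BR/BR
[7] i10+i11  beq.BR+and.ALU  -- 2-wide
[8] i12  or.ALU  -- tail

ISSUED = 2,3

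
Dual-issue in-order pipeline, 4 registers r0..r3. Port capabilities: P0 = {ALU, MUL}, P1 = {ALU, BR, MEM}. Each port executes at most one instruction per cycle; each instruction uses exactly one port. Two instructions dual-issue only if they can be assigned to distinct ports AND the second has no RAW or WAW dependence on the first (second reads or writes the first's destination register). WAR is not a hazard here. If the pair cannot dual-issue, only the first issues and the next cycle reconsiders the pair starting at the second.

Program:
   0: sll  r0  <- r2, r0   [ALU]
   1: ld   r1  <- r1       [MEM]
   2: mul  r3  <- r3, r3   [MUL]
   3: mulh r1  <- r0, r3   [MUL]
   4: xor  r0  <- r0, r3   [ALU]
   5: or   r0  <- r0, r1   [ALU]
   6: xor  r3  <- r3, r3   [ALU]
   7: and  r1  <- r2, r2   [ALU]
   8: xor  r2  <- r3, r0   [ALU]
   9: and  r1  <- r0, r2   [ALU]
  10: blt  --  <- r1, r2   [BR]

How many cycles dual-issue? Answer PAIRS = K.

PAIRS = 4

t=0 i0+i1:sll;ld ; dual
t=1 i2:mul ; no-port MUL/MUL
t=2 i3+i4:mulh;xor ; dual
t=3 i5+i6:or;xor ; dual
t=4 i7+i8:and;xor ; dual
t=5 i9:and ; RAW r1
t=6 i10:blt ; tail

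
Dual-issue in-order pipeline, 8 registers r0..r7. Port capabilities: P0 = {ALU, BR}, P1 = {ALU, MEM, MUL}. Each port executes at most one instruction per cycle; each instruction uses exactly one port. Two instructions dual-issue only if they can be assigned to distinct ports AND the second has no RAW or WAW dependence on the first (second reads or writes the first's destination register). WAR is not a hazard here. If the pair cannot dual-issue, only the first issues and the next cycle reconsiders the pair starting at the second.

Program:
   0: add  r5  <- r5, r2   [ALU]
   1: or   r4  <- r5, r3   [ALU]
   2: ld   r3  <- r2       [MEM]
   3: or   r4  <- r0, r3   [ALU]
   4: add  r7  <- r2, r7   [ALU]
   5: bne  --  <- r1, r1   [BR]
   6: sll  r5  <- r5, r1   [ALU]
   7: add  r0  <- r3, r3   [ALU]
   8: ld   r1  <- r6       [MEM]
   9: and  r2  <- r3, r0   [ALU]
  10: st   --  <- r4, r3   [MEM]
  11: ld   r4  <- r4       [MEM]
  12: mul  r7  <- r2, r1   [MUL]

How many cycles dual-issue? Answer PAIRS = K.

0. add.ALU @i0  | RAW r5
1. or.ALU;ld.MEM @i1&i2  | dual
2. or.ALU;add.ALU @i3&i4  | dual
3. bne.BR;sll.ALU @i5&i6  | dual
4. add.ALU;ld.MEM @i7&i8  | dual
5. and.ALU;st.MEM @i9&i10  | dual
6. ld.MEM @i11  | no-port MEM/MUL
7. mul.MUL @i12  | tail

PAIRS = 5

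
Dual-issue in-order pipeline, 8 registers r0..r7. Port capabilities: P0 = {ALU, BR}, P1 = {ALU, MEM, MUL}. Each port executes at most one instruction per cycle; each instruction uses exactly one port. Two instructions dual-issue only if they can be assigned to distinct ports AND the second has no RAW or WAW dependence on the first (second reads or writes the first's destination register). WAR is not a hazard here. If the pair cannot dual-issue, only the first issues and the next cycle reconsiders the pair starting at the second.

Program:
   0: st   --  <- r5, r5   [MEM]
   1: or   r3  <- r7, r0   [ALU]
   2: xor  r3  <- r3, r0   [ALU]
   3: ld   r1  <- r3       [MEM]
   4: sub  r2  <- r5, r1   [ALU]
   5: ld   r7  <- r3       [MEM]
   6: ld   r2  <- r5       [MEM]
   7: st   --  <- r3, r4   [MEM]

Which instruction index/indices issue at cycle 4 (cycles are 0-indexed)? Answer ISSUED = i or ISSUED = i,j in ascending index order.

  cy0 -> i0/i1 (st;or) dual
  cy1 -> i2 (xor) RAW r3
  cy2 -> i3 (ld) RAW r1
  cy3 -> i4/i5 (sub;ld) dual
  cy4 -> i6 (ld) no-port MEM/MEM
  cy5 -> i7 (st) tail

ISSUED = 6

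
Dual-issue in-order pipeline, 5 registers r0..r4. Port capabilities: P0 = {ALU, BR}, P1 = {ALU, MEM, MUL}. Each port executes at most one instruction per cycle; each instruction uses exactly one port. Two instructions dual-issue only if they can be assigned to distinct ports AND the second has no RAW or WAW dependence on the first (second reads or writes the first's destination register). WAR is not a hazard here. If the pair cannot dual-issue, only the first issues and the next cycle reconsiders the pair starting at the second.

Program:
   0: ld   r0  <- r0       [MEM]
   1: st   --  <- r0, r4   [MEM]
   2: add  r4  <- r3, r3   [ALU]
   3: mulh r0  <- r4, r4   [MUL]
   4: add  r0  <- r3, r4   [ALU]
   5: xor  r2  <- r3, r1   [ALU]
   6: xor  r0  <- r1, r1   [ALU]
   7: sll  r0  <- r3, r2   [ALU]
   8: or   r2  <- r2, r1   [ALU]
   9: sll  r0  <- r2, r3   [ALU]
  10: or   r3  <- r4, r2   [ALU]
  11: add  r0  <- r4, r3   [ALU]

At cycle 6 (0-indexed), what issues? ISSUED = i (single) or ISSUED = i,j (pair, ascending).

ISSUED = 9,10

0. ld.MEM @i0  | no-port MEM/MEM
1. st.MEM+add.ALU @i1/i2  | 2-wide
2. mulh.MUL @i3  | WAW r0
3. add.ALU+xor.ALU @i4/i5  | 2-wide
4. xor.ALU @i6  | WAW r0
5. sll.ALU+or.ALU @i7/i8  | 2-wide
6. sll.ALU+or.ALU @i9/i10  | 2-wide
7. add.ALU @i11  | tail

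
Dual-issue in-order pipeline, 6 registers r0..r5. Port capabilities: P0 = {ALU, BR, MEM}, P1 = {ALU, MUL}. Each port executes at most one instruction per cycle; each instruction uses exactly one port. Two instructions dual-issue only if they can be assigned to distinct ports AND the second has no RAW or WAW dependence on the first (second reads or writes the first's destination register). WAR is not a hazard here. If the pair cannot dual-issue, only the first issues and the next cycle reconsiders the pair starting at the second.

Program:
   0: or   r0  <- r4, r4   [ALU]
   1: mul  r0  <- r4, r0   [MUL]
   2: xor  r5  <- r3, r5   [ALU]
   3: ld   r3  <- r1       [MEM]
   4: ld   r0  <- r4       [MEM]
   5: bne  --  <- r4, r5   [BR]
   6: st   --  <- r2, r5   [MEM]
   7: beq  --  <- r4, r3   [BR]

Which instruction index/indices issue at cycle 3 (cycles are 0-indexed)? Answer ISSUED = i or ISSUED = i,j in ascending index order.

ISSUED = 4

#0 head=0: or i0 RAW+WAW r0
#1 head=1: mul+xor i1,i2 pair
#2 head=3: ld i3 no-port MEM/MEM
#3 head=4: ld i4 no-port MEM/BR
#4 head=5: bne i5 no-port BR/MEM
#5 head=6: st i6 no-port MEM/BR
#6 head=7: beq i7 tail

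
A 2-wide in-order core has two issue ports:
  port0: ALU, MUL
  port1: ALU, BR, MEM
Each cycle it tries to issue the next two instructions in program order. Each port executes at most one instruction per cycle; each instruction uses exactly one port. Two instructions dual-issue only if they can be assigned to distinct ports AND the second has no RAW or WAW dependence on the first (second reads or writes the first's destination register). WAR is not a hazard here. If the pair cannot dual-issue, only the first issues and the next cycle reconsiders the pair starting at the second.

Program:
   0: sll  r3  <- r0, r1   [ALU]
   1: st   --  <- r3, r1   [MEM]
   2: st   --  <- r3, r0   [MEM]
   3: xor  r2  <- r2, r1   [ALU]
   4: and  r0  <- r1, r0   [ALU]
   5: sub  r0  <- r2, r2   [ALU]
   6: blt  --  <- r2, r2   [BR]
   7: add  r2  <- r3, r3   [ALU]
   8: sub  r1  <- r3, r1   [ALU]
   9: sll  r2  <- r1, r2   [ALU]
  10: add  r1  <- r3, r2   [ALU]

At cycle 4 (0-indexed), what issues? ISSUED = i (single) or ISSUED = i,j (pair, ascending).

[0] i0  sll.ALU  -- RAW r3
[1] i1  st.MEM  -- no-port MEM/MEM
[2] i2,i3  st.MEM+xor.ALU  -- 2-wide
[3] i4  and.ALU  -- WAW r0
[4] i5,i6  sub.ALU+blt.BR  -- 2-wide
[5] i7,i8  add.ALU+sub.ALU  -- 2-wide
[6] i9  sll.ALU  -- RAW r2
[7] i10  add.ALU  -- tail

ISSUED = 5,6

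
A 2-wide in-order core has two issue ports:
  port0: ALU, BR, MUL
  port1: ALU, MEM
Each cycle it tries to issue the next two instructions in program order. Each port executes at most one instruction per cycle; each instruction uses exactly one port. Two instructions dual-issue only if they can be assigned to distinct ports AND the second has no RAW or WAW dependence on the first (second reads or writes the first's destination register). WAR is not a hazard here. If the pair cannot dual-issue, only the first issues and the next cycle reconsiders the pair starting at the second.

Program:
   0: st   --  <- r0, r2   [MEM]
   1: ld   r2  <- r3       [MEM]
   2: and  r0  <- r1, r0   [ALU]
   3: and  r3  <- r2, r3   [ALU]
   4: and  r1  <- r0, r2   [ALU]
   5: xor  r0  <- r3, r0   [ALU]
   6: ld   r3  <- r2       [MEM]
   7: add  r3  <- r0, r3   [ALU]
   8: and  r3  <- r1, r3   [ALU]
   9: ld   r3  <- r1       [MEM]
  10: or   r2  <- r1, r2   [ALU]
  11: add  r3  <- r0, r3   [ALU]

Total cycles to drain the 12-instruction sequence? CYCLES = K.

0. st.MEM @i0  | no-port MEM/MEM
1. ld.MEM and.ALU @i1,i2  | dual
2. and.ALU and.ALU @i3,i4  | dual
3. xor.ALU ld.MEM @i5,i6  | dual
4. add.ALU @i7  | RAW+WAW r3
5. and.ALU @i8  | WAW r3
6. ld.MEM or.ALU @i9,i10  | dual
7. add.ALU @i11  | tail

CYCLES = 8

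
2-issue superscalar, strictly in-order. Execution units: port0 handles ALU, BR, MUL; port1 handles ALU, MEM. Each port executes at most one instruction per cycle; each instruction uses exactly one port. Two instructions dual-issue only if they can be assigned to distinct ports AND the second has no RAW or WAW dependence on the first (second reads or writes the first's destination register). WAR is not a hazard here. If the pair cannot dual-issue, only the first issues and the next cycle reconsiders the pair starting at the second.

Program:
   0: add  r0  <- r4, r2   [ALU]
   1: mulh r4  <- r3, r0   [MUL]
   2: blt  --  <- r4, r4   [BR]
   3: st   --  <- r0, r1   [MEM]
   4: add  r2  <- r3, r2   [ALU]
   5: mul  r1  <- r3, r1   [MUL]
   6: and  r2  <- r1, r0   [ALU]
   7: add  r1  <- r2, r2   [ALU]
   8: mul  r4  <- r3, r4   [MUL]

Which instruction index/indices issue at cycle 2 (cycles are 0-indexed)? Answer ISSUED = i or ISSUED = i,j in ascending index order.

ISSUED = 2,3

#0 head=0: add.ALU i0 RAW r0
#1 head=1: mulh.MUL i1 no-port MUL/BR
#2 head=2: blt.BR/st.MEM i2+i3 pair
#3 head=4: add.ALU/mul.MUL i4+i5 pair
#4 head=6: and.ALU i6 RAW r2
#5 head=7: add.ALU/mul.MUL i7+i8 pair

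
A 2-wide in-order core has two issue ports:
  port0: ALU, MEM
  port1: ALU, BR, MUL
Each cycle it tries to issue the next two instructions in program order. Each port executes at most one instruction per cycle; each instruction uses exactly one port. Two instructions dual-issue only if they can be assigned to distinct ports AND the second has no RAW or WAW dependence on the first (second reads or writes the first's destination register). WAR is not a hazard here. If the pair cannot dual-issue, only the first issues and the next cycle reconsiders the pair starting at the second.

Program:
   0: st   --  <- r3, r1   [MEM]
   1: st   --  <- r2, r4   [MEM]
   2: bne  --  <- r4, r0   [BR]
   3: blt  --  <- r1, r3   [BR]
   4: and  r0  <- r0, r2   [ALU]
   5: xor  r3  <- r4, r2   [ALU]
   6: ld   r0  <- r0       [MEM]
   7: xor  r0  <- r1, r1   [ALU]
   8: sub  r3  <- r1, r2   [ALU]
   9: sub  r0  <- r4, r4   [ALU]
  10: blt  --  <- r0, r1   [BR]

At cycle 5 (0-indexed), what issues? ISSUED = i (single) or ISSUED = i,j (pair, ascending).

ISSUED = 9

  cy0 -> i0 (st.MEM) no-port MEM/MEM
  cy1 -> i1/i2 (st.MEM bne.BR) 2-wide
  cy2 -> i3/i4 (blt.BR and.ALU) 2-wide
  cy3 -> i5/i6 (xor.ALU ld.MEM) 2-wide
  cy4 -> i7/i8 (xor.ALU sub.ALU) 2-wide
  cy5 -> i9 (sub.ALU) RAW r0
  cy6 -> i10 (blt.BR) tail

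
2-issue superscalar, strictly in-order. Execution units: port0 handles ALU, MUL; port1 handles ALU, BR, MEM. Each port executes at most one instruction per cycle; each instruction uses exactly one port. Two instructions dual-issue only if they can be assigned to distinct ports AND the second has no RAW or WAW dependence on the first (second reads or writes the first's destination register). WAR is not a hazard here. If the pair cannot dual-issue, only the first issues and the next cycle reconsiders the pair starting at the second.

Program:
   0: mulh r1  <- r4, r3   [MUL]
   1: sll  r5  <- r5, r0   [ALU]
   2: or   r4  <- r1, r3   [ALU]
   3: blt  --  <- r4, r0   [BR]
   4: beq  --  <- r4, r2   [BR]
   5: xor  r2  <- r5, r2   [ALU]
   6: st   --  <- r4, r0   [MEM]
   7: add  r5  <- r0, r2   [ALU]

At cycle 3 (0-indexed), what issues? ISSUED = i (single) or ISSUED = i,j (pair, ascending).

t=0 i0+i1:mulh.MUL sll.ALU ; pair
t=1 i2:or.ALU ; RAW r4
t=2 i3:blt.BR ; no-port BR/BR
t=3 i4+i5:beq.BR xor.ALU ; pair
t=4 i6+i7:st.MEM add.ALU ; pair

ISSUED = 4,5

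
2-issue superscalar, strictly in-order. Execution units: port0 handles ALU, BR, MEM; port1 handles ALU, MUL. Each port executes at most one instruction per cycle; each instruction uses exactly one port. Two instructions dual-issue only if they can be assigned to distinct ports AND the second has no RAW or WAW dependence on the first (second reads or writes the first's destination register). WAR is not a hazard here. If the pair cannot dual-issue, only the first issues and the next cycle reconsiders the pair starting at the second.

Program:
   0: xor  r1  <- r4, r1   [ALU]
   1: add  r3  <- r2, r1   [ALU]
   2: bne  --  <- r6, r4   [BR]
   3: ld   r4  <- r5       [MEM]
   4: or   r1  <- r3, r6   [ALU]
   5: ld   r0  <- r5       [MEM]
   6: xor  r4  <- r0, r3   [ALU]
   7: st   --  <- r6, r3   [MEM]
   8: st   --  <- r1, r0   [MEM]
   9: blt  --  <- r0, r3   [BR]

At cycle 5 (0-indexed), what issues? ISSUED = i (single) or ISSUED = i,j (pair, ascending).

ISSUED = 8

[0] i0  xor  -- RAW r1
[1] i1,i2  add+bne  -- 2-wide
[2] i3,i4  ld+or  -- 2-wide
[3] i5  ld  -- RAW r0
[4] i6,i7  xor+st  -- 2-wide
[5] i8  st  -- no-port MEM/BR
[6] i9  blt  -- tail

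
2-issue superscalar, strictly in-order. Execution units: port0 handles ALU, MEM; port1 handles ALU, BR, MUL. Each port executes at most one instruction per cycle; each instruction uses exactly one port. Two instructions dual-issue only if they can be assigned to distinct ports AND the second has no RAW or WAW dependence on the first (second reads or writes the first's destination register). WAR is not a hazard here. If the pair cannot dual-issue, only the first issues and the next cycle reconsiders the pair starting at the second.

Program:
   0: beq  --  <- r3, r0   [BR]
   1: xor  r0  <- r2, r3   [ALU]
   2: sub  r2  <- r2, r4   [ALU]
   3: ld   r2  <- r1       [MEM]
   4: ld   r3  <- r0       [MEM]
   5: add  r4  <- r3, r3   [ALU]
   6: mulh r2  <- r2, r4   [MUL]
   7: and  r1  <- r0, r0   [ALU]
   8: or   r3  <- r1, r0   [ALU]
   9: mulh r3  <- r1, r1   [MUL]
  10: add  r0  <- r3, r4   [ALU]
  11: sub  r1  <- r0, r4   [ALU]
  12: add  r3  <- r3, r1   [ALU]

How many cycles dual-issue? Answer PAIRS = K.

PAIRS = 2

[0] i0&i1  beq.BR+xor.ALU  -- dual
[1] i2  sub.ALU  -- WAW r2
[2] i3  ld.MEM  -- no-port MEM/MEM
[3] i4  ld.MEM  -- RAW r3
[4] i5  add.ALU  -- RAW r4
[5] i6&i7  mulh.MUL+and.ALU  -- dual
[6] i8  or.ALU  -- WAW r3
[7] i9  mulh.MUL  -- RAW r3
[8] i10  add.ALU  -- RAW r0
[9] i11  sub.ALU  -- RAW r1
[10] i12  add.ALU  -- tail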